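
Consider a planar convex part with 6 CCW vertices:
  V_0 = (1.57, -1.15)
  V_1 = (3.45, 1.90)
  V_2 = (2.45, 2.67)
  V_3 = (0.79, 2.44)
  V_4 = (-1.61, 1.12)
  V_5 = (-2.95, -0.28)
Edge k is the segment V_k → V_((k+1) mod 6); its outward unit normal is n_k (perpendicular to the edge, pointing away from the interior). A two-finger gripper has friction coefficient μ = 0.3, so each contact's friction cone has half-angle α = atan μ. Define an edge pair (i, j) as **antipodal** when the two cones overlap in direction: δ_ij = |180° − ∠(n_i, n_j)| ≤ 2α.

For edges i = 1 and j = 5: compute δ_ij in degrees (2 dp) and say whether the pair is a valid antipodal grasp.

δ = 26.70°, valid

α = atan 0.3 = 16.70°;  2α = 33.40°
edge 1: e_1 = (-1.00, +0.77);  n_1 = (+0.6101, +0.7923)
edge 5: e_5 = (+4.52, -0.87);  n_5 = (-0.1890, -0.9820)
∠(n_1, n_5) = 153.30°
δ = |180° − 153.30°| = 26.70°
26.70° ≤ 2α = 33.40°  →  valid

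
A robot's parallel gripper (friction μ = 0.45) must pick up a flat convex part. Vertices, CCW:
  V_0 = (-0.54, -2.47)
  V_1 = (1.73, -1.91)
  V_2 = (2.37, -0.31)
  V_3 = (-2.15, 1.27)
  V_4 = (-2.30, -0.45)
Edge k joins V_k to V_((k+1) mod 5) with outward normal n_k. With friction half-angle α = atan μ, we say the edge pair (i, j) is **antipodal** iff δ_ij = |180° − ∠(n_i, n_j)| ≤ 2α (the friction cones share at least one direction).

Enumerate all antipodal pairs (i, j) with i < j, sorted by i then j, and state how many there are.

α = atan 0.45 = 24.23°;  2α = 48.46°
n_0 = (+0.2395, -0.9709)
n_1 = (+0.9285, -0.3714)
n_2 = (+0.3300, +0.9440)
n_3 = (-0.9962, +0.0869)
n_4 = (-0.7540, -0.6569)
  (0,1): δ = 125.66°  ·
  (0,2): δ = 33.13°  ✓
  (0,3): δ = 71.16°  ·
  (0,4): δ = 117.21°  ·
  (1,2): δ = 87.47°  ·
  (1,3): δ = 16.82°  ✓
  (1,4): δ = 62.87°  ·
  (2,3): δ = 75.72°  ·
  (2,4): δ = 29.67°  ✓
  (3,4): δ = 133.95°  ·
antipodal pairs: 3

count = 3; pairs: (0,2), (1,3), (2,4)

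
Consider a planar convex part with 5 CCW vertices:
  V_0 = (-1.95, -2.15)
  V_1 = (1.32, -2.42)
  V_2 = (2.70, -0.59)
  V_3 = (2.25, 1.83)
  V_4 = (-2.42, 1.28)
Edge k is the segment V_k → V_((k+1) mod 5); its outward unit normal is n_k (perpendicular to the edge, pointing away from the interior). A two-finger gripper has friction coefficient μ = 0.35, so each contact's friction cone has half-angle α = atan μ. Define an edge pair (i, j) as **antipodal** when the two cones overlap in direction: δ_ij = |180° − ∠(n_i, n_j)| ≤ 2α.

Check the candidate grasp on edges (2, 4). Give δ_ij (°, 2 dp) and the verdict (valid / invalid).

α = atan 0.35 = 19.29°;  2α = 38.58°
edge 2: e_2 = (-0.45, +2.42);  n_2 = (+0.9831, +0.1828)
edge 4: e_4 = (+0.47, -3.43);  n_4 = (-0.9907, -0.1358)
∠(n_2, n_4) = 177.27°
δ = |180° − 177.27°| = 2.73°
2.73° ≤ 2α = 38.58°  →  valid

δ = 2.73°, valid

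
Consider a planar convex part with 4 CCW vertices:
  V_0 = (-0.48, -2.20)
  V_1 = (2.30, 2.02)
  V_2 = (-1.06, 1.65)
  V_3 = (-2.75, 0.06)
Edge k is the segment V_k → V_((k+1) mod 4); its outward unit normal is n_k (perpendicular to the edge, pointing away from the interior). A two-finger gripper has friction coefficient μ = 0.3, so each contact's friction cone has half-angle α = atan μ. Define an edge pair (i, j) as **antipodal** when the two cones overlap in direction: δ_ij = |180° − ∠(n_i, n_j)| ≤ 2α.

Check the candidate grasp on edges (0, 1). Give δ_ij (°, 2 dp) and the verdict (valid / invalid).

δ = 50.34°, invalid

α = atan 0.3 = 16.70°;  2α = 33.40°
edge 0: e_0 = (+2.78, +4.22);  n_0 = (+0.8351, -0.5501)
edge 1: e_1 = (-3.36, -0.37);  n_1 = (-0.1095, +0.9940)
∠(n_0, n_1) = 129.66°
δ = |180° − 129.66°| = 50.34°
50.34° > 2α = 33.40°  →  invalid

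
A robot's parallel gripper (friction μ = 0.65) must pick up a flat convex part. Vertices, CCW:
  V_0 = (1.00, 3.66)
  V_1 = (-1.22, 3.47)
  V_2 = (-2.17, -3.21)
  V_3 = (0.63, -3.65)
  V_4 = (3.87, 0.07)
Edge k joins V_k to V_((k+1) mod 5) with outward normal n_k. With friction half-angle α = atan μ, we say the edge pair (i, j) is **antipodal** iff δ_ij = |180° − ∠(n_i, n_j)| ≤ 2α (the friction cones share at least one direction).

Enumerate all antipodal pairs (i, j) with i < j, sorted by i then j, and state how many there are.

α = atan 0.65 = 33.02°;  2α = 66.05°
n_0 = (-0.0853, +0.9964)
n_1 = (-0.9900, +0.1408)
n_2 = (-0.1552, -0.9879)
n_3 = (+0.7541, -0.6568)
n_4 = (+0.7811, +0.6244)
  (0,1): δ = 102.99°  ·
  (0,2): δ = 13.82°  ✓
  (0,3): δ = 44.05°  ✓
  (0,4): δ = 123.75°  ·
  (1,2): δ = 90.84°  ·
  (1,3): δ = 32.96°  ✓
  (1,4): δ = 46.73°  ✓
  (2,3): δ = 122.12°  ·
  (2,4): δ = 42.43°  ✓
  (3,4): δ = 100.30°  ·
antipodal pairs: 5

count = 5; pairs: (0,2), (0,3), (1,3), (1,4), (2,4)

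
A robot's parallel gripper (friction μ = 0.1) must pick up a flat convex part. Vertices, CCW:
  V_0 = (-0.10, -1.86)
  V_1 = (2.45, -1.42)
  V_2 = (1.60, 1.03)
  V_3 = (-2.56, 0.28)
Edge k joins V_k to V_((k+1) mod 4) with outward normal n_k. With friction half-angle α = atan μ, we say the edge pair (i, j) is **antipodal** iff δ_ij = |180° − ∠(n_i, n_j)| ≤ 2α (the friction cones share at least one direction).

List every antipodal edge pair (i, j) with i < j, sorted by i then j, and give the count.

count = 1; pairs: (0,2)

α = atan 0.1 = 5.71°;  2α = 11.42°
n_0 = (+0.1700, -0.9854)
n_1 = (+0.9448, +0.3278)
n_2 = (-0.1774, +0.9841)
n_3 = (-0.6563, -0.7545)
  (0,1): δ = 80.66°  ·
  (0,2): δ = 0.43°  ✓
  (0,3): δ = 129.19°  ·
  (1,2): δ = 98.91°  ·
  (1,3): δ = 29.85°  ·
  (2,3): δ = 51.24°  ·
antipodal pairs: 1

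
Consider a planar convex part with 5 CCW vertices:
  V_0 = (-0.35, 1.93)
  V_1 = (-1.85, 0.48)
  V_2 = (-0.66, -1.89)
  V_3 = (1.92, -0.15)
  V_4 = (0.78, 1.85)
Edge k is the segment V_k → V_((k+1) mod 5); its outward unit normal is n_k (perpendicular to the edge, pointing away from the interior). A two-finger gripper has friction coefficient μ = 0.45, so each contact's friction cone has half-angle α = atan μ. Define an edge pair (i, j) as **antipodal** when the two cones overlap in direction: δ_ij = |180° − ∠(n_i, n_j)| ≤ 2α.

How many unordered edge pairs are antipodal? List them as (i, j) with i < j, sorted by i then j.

count = 3; pairs: (0,2), (1,3), (2,4)

α = atan 0.45 = 24.23°;  2α = 48.46°
n_0 = (-0.6950, +0.7190)
n_1 = (-0.8937, -0.4487)
n_2 = (+0.5591, -0.8291)
n_3 = (+0.8688, +0.4952)
n_4 = (+0.0706, +0.9975)
  (0,1): δ = 107.37°  ·
  (0,2): δ = 10.03°  ✓
  (0,3): δ = 75.65°  ·
  (0,4): δ = 131.92°  ·
  (1,2): δ = 82.67°  ·
  (1,3): δ = 3.02°  ✓
  (1,4): δ = 59.29°  ·
  (2,3): δ = 94.31°  ·
  (2,4): δ = 38.05°  ✓
  (3,4): δ = 123.73°  ·
antipodal pairs: 3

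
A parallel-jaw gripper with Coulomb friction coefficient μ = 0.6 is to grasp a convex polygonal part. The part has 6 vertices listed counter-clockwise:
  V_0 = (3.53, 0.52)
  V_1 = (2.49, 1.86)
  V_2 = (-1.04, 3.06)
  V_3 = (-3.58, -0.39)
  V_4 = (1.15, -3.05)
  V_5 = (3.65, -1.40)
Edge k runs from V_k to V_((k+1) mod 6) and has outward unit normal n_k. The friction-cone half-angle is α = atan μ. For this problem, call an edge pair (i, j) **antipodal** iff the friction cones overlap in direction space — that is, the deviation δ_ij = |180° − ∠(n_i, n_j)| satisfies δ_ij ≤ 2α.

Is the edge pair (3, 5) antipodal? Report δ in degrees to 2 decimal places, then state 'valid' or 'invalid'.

δ = 57.07°, valid

α = atan 0.6 = 30.96°;  2α = 61.93°
edge 3: e_3 = (+4.73, -2.66);  n_3 = (-0.4902, -0.8716)
edge 5: e_5 = (-0.12, +1.92);  n_5 = (+0.9981, +0.0624)
∠(n_3, n_5) = 122.93°
δ = |180° − 122.93°| = 57.07°
57.07° ≤ 2α = 61.93°  →  valid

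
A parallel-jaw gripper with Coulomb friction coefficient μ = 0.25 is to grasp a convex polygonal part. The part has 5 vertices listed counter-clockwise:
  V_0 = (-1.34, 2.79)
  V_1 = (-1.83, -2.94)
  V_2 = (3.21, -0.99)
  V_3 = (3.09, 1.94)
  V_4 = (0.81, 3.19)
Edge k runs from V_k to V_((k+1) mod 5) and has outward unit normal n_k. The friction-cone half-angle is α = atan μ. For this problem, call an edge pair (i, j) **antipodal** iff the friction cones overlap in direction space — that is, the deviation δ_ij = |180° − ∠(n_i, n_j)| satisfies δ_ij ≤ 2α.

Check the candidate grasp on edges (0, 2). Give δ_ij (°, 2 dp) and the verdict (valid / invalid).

δ = 7.23°, valid

α = atan 0.25 = 14.04°;  2α = 28.07°
edge 0: e_0 = (-0.49, -5.73);  n_0 = (-0.9964, +0.0852)
edge 2: e_2 = (-0.12, +2.93);  n_2 = (+0.9992, +0.0409)
∠(n_0, n_2) = 172.77°
δ = |180° − 172.77°| = 7.23°
7.23° ≤ 2α = 28.07°  →  valid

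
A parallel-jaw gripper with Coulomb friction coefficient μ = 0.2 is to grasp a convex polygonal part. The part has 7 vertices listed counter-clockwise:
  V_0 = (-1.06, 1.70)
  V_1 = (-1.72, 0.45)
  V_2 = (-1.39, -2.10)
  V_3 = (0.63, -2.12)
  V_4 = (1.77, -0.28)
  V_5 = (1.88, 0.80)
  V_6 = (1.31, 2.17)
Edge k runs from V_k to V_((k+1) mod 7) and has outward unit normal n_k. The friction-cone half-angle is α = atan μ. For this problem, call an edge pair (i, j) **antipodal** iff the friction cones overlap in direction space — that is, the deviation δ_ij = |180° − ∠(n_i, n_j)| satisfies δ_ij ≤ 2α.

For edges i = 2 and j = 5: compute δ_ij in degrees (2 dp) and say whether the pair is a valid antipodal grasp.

α = atan 0.2 = 11.31°;  2α = 22.62°
edge 2: e_2 = (+2.02, -0.02);  n_2 = (-0.0099, -1.0000)
edge 5: e_5 = (-0.57, +1.37);  n_5 = (+0.9233, +0.3841)
∠(n_2, n_5) = 113.16°
δ = |180° − 113.16°| = 66.84°
66.84° > 2α = 22.62°  →  invalid

δ = 66.84°, invalid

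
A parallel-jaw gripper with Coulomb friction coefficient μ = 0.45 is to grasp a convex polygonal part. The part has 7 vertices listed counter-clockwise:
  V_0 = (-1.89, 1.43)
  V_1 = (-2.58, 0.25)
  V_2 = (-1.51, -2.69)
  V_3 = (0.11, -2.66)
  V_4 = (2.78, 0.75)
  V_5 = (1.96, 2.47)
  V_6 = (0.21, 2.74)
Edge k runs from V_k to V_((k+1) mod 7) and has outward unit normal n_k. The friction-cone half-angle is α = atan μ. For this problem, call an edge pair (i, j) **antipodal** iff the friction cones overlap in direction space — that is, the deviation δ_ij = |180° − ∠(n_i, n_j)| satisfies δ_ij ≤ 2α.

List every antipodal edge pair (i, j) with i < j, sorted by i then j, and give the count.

α = atan 0.45 = 24.23°;  2α = 48.46°
n_0 = (-0.8632, +0.5048)
n_1 = (-0.9397, -0.3420)
n_2 = (+0.0185, -0.9998)
n_3 = (+0.7874, -0.6165)
n_4 = (+0.9027, +0.4303)
n_5 = (+0.1525, +0.9883)
n_6 = (-0.5293, +0.8485)
  (0,1): δ = 129.68°  ·
  (0,2): δ = 58.62°  ·
  (0,3): δ = 7.74°  ✓
  (0,4): δ = 55.81°  ·
  (0,5): δ = 111.55°  ·
  (0,6): δ = 152.27°  ·
  (1,2): δ = 108.94°  ·
  (1,3): δ = 58.06°  ·
  (1,4): δ = 5.49°  ✓
  (1,5): δ = 61.23°  ·
  (1,6): δ = 101.96°  ·
  (2,3): δ = 129.12°  ·
  (2,4): δ = 65.57°  ·
  (2,5): δ = 9.83°  ✓
  (2,6): δ = 30.90°  ✓
  (3,4): δ = 116.45°  ·
  (3,5): δ = 60.71°  ·
  (3,6): δ = 19.98°  ✓
  (4,5): δ = 124.26°  ·
  (4,6): δ = 83.53°  ·
  (5,6): δ = 139.27°  ·
antipodal pairs: 5

count = 5; pairs: (0,3), (1,4), (2,5), (2,6), (3,6)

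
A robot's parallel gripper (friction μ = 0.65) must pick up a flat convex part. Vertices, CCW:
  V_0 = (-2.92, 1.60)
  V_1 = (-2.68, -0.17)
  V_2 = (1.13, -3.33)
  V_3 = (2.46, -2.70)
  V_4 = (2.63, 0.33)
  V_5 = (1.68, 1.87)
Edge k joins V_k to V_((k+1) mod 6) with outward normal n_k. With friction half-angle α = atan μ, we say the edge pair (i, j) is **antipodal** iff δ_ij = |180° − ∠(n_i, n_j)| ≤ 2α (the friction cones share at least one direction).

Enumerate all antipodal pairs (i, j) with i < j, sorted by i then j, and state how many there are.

count = 6; pairs: (0,3), (0,4), (1,3), (1,4), (1,5), (2,5)

α = atan 0.65 = 33.02°;  2α = 66.05°
n_0 = (-0.9909, -0.1344)
n_1 = (-0.6384, -0.7697)
n_2 = (+0.4281, -0.9037)
n_3 = (+0.9984, -0.0560)
n_4 = (+0.8511, +0.5250)
n_5 = (-0.0586, +0.9983)
  (0,1): δ = 137.39°  ·
  (0,2): δ = 72.38°  ·
  (0,3): δ = 10.93°  ✓
  (0,4): δ = 23.95°  ✓
  (0,5): δ = 85.64°  ·
  (1,2): δ = 114.98°  ·
  (1,3): δ = 53.54°  ✓
  (1,4): δ = 18.66°  ✓
  (1,5): δ = 43.03°  ✓
  (2,3): δ = 118.56°  ·
  (2,4): δ = 83.68°  ·
  (2,5): δ = 21.99°  ✓
  (3,4): δ = 145.12°  ·
  (3,5): δ = 83.43°  ·
  (4,5): δ = 118.31°  ·
antipodal pairs: 6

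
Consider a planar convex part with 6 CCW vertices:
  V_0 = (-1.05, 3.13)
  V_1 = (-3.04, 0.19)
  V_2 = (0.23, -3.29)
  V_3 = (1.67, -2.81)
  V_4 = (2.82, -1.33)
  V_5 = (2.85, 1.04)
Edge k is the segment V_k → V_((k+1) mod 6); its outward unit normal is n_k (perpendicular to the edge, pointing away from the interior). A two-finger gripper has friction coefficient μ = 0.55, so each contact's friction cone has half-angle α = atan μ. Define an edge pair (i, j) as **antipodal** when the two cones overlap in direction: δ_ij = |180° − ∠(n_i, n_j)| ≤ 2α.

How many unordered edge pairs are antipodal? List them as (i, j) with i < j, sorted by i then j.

count = 6; pairs: (0,2), (0,3), (0,4), (1,4), (1,5), (2,5)

α = atan 0.55 = 28.81°;  2α = 57.62°
n_0 = (-0.8281, +0.5605)
n_1 = (-0.7288, -0.6848)
n_2 = (+0.3162, -0.9487)
n_3 = (+0.7896, -0.6136)
n_4 = (+0.9999, -0.0127)
n_5 = (+0.4723, +0.8814)
  (0,1): δ = 102.69°  ·
  (0,2): δ = 37.47°  ✓
  (0,3): δ = 3.76°  ✓
  (0,4): δ = 33.37°  ✓
  (0,5): δ = 95.91°  ·
  (1,2): δ = 114.78°  ·
  (1,3): δ = 81.07°  ·
  (1,4): δ = 43.94°  ✓
  (1,5): δ = 18.60°  ✓
  (2,3): δ = 146.28°  ·
  (2,4): δ = 109.16°  ·
  (2,5): δ = 46.62°  ✓
  (3,4): δ = 142.88°  ·
  (3,5): δ = 80.34°  ·
  (4,5): δ = 117.46°  ·
antipodal pairs: 6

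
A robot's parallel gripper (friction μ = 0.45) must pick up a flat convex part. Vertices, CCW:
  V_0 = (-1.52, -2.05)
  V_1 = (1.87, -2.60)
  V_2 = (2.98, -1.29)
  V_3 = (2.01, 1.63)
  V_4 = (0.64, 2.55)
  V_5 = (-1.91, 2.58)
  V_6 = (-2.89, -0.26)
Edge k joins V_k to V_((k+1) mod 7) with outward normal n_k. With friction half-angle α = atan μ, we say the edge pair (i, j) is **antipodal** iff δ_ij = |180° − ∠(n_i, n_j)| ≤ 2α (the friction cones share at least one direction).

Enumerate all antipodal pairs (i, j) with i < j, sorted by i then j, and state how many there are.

count = 6; pairs: (0,3), (0,4), (1,5), (2,5), (2,6), (3,6)

α = atan 0.45 = 24.23°;  2α = 48.46°
n_0 = (-0.1601, -0.9871)
n_1 = (+0.7629, -0.6465)
n_2 = (+0.9490, +0.3153)
n_3 = (+0.5575, +0.8302)
n_4 = (+0.0118, +0.9999)
n_5 = (-0.9453, +0.3262)
n_6 = (-0.7941, -0.6078)
  (0,1): δ = 121.06°  ·
  (0,2): δ = 62.41°  ·
  (0,3): δ = 24.67°  ✓
  (0,4): δ = 8.54°  ✓
  (0,5): δ = 80.18°  ·
  (0,6): δ = 136.64°  ·
  (1,2): δ = 121.35°  ·
  (1,3): δ = 83.61°  ·
  (1,4): δ = 50.40°  ·
  (1,5): δ = 21.24°  ✓
  (1,6): δ = 77.70°  ·
  (2,3): δ = 142.26°  ·
  (2,4): δ = 109.05°  ·
  (2,5): δ = 37.41°  ✓
  (2,6): δ = 19.05°  ✓
  (3,4): δ = 146.79°  ·
  (3,5): δ = 75.16°  ·
  (3,6): δ = 18.69°  ✓
  (4,5): δ = 108.36°  ·
  (4,6): δ = 51.90°  ·
  (5,6): δ = 123.53°  ·
antipodal pairs: 6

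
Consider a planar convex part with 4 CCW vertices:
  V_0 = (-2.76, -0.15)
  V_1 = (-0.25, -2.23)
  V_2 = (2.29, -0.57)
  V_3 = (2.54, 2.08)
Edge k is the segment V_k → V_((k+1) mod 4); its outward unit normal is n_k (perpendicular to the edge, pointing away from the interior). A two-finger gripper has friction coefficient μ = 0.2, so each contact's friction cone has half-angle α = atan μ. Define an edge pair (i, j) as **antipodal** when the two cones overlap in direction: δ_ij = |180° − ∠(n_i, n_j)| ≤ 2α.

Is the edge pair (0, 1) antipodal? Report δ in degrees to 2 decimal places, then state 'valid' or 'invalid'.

α = atan 0.2 = 11.31°;  2α = 22.62°
edge 0: e_0 = (+2.51, -2.08);  n_0 = (-0.6381, -0.7700)
edge 1: e_1 = (+2.54, +1.66);  n_1 = (+0.5471, -0.8371)
∠(n_0, n_1) = 72.81°
δ = |180° − 72.81°| = 107.19°
107.19° > 2α = 22.62°  →  invalid

δ = 107.19°, invalid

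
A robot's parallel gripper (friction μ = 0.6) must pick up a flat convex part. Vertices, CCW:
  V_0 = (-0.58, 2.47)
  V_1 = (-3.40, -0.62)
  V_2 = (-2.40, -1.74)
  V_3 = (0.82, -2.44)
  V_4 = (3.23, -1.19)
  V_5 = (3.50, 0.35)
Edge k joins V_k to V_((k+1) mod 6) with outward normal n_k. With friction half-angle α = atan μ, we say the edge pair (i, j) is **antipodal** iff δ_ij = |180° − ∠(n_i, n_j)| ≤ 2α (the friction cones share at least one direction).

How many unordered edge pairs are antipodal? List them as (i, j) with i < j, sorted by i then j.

count = 7; pairs: (0,2), (0,3), (0,4), (1,4), (1,5), (2,5), (3,5)

α = atan 0.6 = 30.96°;  2α = 61.93°
n_0 = (-0.7386, +0.6741)
n_1 = (-0.7459, -0.6660)
n_2 = (-0.2124, -0.9772)
n_3 = (+0.4604, -0.8877)
n_4 = (+0.9850, -0.1727)
n_5 = (+0.4611, +0.8874)
  (0,1): δ = 95.86°  ·
  (0,2): δ = 59.88°  ✓
  (0,3): δ = 20.20°  ✓
  (0,4): δ = 32.44°  ✓
  (0,5): δ = 104.93°  ·
  (1,2): δ = 144.03°  ·
  (1,3): δ = 104.35°  ·
  (1,4): δ = 51.70°  ✓
  (1,5): δ = 20.78°  ✓
  (2,3): δ = 140.32°  ·
  (2,4): δ = 87.68°  ·
  (2,5): δ = 15.19°  ✓
  (3,4): δ = 127.36°  ·
  (3,5): δ = 54.87°  ✓
  (4,5): δ = 107.51°  ·
antipodal pairs: 7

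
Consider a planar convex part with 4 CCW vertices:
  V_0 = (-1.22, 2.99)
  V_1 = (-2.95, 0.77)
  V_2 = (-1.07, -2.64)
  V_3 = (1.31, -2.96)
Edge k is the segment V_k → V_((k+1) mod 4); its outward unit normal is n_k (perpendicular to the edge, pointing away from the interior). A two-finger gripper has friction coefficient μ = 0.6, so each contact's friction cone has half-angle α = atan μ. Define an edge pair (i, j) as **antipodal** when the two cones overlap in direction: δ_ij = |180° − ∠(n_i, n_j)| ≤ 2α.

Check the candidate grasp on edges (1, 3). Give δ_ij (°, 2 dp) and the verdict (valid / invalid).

δ = 5.83°, valid

α = atan 0.6 = 30.96°;  2α = 61.93°
edge 1: e_1 = (+1.88, -3.41);  n_1 = (-0.8757, -0.4828)
edge 3: e_3 = (-2.53, +5.95);  n_3 = (+0.9203, +0.3913)
∠(n_1, n_3) = 174.17°
δ = |180° − 174.17°| = 5.83°
5.83° ≤ 2α = 61.93°  →  valid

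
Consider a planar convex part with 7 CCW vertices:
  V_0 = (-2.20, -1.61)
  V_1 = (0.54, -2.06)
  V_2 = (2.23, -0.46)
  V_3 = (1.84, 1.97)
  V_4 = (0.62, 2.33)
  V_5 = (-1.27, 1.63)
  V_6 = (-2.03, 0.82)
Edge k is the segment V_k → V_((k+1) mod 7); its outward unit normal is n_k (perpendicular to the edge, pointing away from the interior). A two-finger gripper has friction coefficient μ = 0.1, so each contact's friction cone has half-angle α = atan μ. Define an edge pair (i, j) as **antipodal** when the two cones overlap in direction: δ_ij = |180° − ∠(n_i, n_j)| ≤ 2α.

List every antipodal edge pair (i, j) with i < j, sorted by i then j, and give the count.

α = atan 0.1 = 5.71°;  2α = 11.42°
n_0 = (-0.1621, -0.9868)
n_1 = (+0.6875, -0.7262)
n_2 = (+0.9874, +0.1585)
n_3 = (+0.2830, +0.9591)
n_4 = (-0.3473, +0.9377)
n_5 = (-0.7293, +0.6842)
n_6 = (-0.9976, +0.0698)
  (0,1): δ = 127.24°  ·
  (0,2): δ = 71.56°  ·
  (0,3): δ = 7.11°  ✓
  (0,4): δ = 29.65°  ·
  (0,5): δ = 56.15°  ·
  (0,6): δ = 95.32°  ·
  (1,2): δ = 124.32°  ·
  (1,3): δ = 59.87°  ·
  (1,4): δ = 23.11°  ·
  (1,5): δ = 3.39°  ✓
  (1,6): δ = 42.57°  ·
  (2,3): δ = 115.56°  ·
  (2,4): δ = 78.79°  ·
  (2,5): δ = 52.29°  ·
  (2,6): δ = 13.12°  ·
  (3,4): δ = 143.24°  ·
  (3,5): δ = 116.74°  ·
  (3,6): δ = 77.56°  ·
  (4,5): δ = 153.50°  ·
  (4,6): δ = 114.32°  ·
  (5,6): δ = 140.83°  ·
antipodal pairs: 2

count = 2; pairs: (0,3), (1,5)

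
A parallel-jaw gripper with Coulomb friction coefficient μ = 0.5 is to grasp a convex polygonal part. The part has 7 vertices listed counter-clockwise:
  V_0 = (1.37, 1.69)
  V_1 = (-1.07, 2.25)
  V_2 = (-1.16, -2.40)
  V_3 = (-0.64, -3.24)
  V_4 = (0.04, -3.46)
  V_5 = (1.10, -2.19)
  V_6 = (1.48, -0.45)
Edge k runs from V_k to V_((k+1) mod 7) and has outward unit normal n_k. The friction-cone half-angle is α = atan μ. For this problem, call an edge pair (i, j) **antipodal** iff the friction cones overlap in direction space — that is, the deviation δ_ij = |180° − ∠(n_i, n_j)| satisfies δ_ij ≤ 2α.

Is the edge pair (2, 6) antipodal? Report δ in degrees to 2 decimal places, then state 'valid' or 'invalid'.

α = atan 0.5 = 26.57°;  2α = 53.13°
edge 2: e_2 = (+0.52, -0.84);  n_2 = (-0.8503, -0.5264)
edge 6: e_6 = (-0.11, +2.14);  n_6 = (+0.9987, +0.0513)
∠(n_2, n_6) = 151.18°
δ = |180° − 151.18°| = 28.82°
28.82° ≤ 2α = 53.13°  →  valid

δ = 28.82°, valid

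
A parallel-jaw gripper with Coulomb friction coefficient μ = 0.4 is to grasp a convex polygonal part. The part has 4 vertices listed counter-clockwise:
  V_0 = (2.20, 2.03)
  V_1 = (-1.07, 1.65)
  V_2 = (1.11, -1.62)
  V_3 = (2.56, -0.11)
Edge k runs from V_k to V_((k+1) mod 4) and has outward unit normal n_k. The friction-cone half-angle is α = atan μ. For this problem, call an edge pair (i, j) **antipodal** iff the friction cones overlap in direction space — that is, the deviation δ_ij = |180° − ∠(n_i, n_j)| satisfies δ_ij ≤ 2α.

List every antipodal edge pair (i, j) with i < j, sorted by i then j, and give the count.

count = 2; pairs: (0,2), (1,3)

α = atan 0.4 = 21.80°;  2α = 43.60°
n_0 = (-0.1154, +0.9933)
n_1 = (-0.8321, -0.5547)
n_2 = (+0.7213, -0.6926)
n_3 = (+0.9861, +0.1659)
  (0,1): δ = 62.94°  ·
  (0,2): δ = 39.53°  ✓
  (0,3): δ = 92.92°  ·
  (1,2): δ = 77.53°  ·
  (1,3): δ = 24.14°  ✓
  (2,3): δ = 126.61°  ·
antipodal pairs: 2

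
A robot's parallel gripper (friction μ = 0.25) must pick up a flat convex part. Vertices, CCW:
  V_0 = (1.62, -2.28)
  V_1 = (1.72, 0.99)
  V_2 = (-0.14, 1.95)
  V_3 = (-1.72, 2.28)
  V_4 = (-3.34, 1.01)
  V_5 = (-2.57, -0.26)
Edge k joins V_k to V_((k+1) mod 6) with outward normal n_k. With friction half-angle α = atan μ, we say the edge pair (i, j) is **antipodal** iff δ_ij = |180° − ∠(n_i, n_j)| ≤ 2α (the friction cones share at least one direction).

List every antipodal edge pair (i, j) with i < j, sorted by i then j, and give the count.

α = atan 0.25 = 14.04°;  2α = 28.07°
n_0 = (+0.9995, -0.0306)
n_1 = (+0.4586, +0.8886)
n_2 = (+0.2044, +0.9789)
n_3 = (-0.6170, +0.7870)
n_4 = (-0.8551, -0.5185)
n_5 = (-0.4343, -0.9008)
  (0,1): δ = 115.55°  ·
  (0,2): δ = 100.05°  ·
  (0,3): δ = 50.15°  ·
  (0,4): δ = 32.98°  ·
  (0,5): δ = 66.01°  ·
  (1,2): δ = 164.50°  ·
  (1,3): δ = 114.61°  ·
  (1,4): δ = 31.47°  ·
  (1,5): δ = 1.56°  ✓
  (2,3): δ = 130.11°  ·
  (2,4): δ = 46.97°  ·
  (2,5): δ = 13.94°  ✓
  (3,4): δ = 96.87°  ·
  (3,5): δ = 63.83°  ·
  (4,5): δ = 146.97°  ·
antipodal pairs: 2

count = 2; pairs: (1,5), (2,5)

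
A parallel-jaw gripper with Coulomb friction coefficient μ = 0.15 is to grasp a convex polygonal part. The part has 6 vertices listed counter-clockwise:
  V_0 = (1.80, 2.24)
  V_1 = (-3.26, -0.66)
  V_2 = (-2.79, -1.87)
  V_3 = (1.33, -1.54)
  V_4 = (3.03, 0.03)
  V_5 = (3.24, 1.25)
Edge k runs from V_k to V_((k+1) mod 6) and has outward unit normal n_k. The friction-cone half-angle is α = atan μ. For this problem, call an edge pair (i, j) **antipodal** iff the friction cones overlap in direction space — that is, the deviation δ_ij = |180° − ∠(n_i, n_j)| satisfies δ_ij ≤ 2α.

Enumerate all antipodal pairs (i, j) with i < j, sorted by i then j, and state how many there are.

count = 1; pairs: (0,3)

α = atan 0.15 = 8.53°;  2α = 17.06°
n_0 = (-0.4972, +0.8676)
n_1 = (-0.9321, -0.3621)
n_2 = (+0.0798, -0.9968)
n_3 = (+0.6785, -0.7346)
n_4 = (+0.9855, -0.1696)
n_5 = (+0.5665, +0.8240)
  (0,1): δ = 98.59°  ·
  (0,2): δ = 25.24°  ·
  (0,3): δ = 12.91°  ✓
  (0,4): δ = 50.42°  ·
  (0,5): δ = 115.67°  ·
  (1,2): δ = 106.65°  ·
  (1,3): δ = 68.50°  ·
  (1,4): δ = 30.99°  ·
  (1,5): δ = 34.26°  ·
  (2,3): δ = 141.86°  ·
  (2,4): δ = 104.35°  ·
  (2,5): δ = 39.09°  ·
  (3,4): δ = 142.49°  ·
  (3,5): δ = 77.23°  ·
  (4,5): δ = 114.74°  ·
antipodal pairs: 1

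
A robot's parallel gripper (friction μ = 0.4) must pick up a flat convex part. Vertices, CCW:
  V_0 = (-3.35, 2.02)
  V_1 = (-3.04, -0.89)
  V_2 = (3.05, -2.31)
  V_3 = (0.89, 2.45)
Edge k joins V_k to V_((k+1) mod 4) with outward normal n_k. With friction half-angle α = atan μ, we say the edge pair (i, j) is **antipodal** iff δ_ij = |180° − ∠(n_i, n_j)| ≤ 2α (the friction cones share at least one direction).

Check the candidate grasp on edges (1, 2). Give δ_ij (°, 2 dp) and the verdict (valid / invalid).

δ = 52.47°, invalid

α = atan 0.4 = 21.80°;  2α = 43.60°
edge 1: e_1 = (+6.09, -1.42);  n_1 = (-0.2271, -0.9739)
edge 2: e_2 = (-2.16, +4.76);  n_2 = (+0.9106, +0.4132)
∠(n_1, n_2) = 127.53°
δ = |180° − 127.53°| = 52.47°
52.47° > 2α = 43.60°  →  invalid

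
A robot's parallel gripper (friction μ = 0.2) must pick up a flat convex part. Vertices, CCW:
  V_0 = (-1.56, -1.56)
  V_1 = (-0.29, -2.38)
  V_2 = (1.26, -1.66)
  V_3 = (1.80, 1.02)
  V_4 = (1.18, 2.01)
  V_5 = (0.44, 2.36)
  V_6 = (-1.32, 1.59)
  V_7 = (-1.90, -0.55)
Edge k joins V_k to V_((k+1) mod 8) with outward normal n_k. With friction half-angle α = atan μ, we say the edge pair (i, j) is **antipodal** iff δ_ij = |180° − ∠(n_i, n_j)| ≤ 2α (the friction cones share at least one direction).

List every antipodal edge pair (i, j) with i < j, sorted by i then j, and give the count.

count = 4; pairs: (0,4), (1,5), (2,6), (3,7)

α = atan 0.2 = 11.31°;  2α = 22.62°
n_0 = (-0.5424, -0.8401)
n_1 = (+0.4213, -0.9069)
n_2 = (+0.9803, -0.1975)
n_3 = (+0.8475, +0.5308)
n_4 = (+0.4276, +0.9040)
n_5 = (-0.4008, +0.9162)
n_6 = (-0.9652, +0.2616)
n_7 = (-0.9477, -0.3190)
  (0,1): δ = 122.24°  ·
  (0,2): δ = 68.54°  ·
  (0,3): δ = 25.09°  ·
  (0,4): δ = 7.54°  ✓
  (0,5): δ = 56.48°  ·
  (0,6): δ = 107.68°  ·
  (0,7): δ = 141.45°  ·
  (1,2): δ = 126.31°  ·
  (1,3): δ = 82.86°  ·
  (1,4): δ = 50.23°  ·
  (1,5): δ = 1.29°  ✓
  (1,6): δ = 49.92°  ·
  (1,7): δ = 83.69°  ·
  (2,3): δ = 136.55°  ·
  (2,4): δ = 103.92°  ·
  (2,5): δ = 54.98°  ·
  (2,6): δ = 3.77°  ✓
  (2,7): δ = 30.00°  ·
  (3,4): δ = 147.37°  ·
  (3,5): δ = 98.43°  ·
  (3,6): δ = 47.22°  ·
  (3,7): δ = 13.45°  ✓
  (4,5): δ = 131.06°  ·
  (4,6): δ = 79.85°  ·
  (4,7): δ = 46.08°  ·
  (5,6): δ = 128.79°  ·
  (5,7): δ = 95.02°  ·
  (6,7): δ = 146.23°  ·
antipodal pairs: 4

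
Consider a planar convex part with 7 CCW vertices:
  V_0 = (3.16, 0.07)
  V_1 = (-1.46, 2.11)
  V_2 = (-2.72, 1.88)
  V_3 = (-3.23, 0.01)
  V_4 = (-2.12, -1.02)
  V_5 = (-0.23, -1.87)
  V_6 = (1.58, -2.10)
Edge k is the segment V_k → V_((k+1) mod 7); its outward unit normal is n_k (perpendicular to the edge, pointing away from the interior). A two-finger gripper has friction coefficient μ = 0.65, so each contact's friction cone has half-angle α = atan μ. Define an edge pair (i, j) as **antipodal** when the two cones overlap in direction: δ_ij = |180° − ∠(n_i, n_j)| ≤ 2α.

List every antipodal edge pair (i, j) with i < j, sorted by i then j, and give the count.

count = 8; pairs: (0,3), (0,4), (0,5), (1,3), (1,4), (1,5), (1,6), (2,6)

α = atan 0.65 = 33.02°;  2α = 66.05°
n_0 = (+0.4039, +0.9148)
n_1 = (-0.1796, +0.9837)
n_2 = (-0.9648, +0.2631)
n_3 = (-0.6802, -0.7330)
n_4 = (-0.4102, -0.9120)
n_5 = (-0.1261, -0.9920)
n_6 = (+0.8084, -0.5886)
  (0,1): δ = 145.83°  ·
  (0,2): δ = 81.43°  ·
  (0,3): δ = 19.03°  ✓
  (0,4): δ = 0.39°  ✓
  (0,5): δ = 16.58°  ✓
  (0,6): δ = 77.77°  ·
  (1,2): δ = 115.60°  ·
  (1,3): δ = 53.20°  ✓
  (1,4): δ = 34.56°  ✓
  (1,5): δ = 17.59°  ✓
  (1,6): δ = 43.60°  ✓
  (2,3): δ = 117.60°  ·
  (2,4): δ = 98.96°  ·
  (2,5): δ = 81.99°  ·
  (2,6): δ = 20.80°  ✓
  (3,4): δ = 161.36°  ·
  (3,5): δ = 144.38°  ·
  (3,6): δ = 83.20°  ·
  (4,5): δ = 163.03°  ·
  (4,6): δ = 101.84°  ·
  (5,6): δ = 118.82°  ·
antipodal pairs: 8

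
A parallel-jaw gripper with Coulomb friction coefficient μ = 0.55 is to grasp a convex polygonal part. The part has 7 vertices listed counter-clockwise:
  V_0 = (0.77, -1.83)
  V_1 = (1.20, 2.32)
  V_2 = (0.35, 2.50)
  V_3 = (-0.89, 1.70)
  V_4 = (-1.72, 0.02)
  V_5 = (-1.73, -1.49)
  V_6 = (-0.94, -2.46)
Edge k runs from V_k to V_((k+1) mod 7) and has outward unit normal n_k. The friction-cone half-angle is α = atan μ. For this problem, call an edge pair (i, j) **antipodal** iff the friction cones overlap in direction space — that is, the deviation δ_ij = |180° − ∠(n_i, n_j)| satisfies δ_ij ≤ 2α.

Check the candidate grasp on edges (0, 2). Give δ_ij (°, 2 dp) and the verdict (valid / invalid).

δ = 51.26°, valid

α = atan 0.55 = 28.81°;  2α = 57.62°
edge 0: e_0 = (+0.43, +4.15);  n_0 = (+0.9947, -0.1031)
edge 2: e_2 = (-1.24, -0.80);  n_2 = (-0.5421, +0.8403)
∠(n_0, n_2) = 128.74°
δ = |180° − 128.74°| = 51.26°
51.26° ≤ 2α = 57.62°  →  valid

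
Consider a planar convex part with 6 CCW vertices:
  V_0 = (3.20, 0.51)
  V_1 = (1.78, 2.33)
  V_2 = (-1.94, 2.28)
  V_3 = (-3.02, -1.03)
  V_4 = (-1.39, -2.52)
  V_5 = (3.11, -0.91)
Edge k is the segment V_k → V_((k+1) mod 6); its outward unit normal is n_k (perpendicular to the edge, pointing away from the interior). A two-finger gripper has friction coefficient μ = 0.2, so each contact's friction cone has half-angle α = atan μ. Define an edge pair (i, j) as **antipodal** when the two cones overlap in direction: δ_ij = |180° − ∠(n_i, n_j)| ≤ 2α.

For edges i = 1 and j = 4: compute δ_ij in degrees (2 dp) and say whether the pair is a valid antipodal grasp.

α = atan 0.2 = 11.31°;  2α = 22.62°
edge 1: e_1 = (-3.72, -0.05);  n_1 = (-0.0134, +0.9999)
edge 4: e_4 = (+4.50, +1.61);  n_4 = (+0.3369, -0.9416)
∠(n_1, n_4) = 161.08°
δ = |180° − 161.08°| = 18.92°
18.92° ≤ 2α = 22.62°  →  valid

δ = 18.92°, valid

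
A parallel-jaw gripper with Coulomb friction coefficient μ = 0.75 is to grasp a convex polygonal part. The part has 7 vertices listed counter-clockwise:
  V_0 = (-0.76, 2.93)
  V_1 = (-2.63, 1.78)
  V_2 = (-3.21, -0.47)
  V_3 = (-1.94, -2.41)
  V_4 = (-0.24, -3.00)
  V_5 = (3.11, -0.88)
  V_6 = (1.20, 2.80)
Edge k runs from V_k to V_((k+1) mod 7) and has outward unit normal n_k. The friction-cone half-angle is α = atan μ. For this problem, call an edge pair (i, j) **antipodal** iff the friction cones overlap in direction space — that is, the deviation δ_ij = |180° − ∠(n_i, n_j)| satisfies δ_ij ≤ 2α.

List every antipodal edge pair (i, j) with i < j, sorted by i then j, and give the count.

count = 9; pairs: (0,3), (0,4), (1,4), (1,5), (2,5), (2,6), (3,5), (3,6), (4,6)

α = atan 0.75 = 36.87°;  2α = 73.74°
n_0 = (-0.5238, +0.8518)
n_1 = (-0.9683, +0.2496)
n_2 = (-0.8367, -0.5477)
n_3 = (-0.3279, -0.9447)
n_4 = (+0.5348, -0.8450)
n_5 = (+0.8876, +0.4607)
n_6 = (+0.0662, +0.9978)
  (0,1): δ = 136.05°  ·
  (0,2): δ = 88.38°  ·
  (0,3): δ = 50.73°  ✓
  (0,4): δ = 0.74°  ✓
  (0,5): δ = 85.84°  ·
  (0,6): δ = 144.61°  ·
  (1,2): δ = 132.33°  ·
  (1,3): δ = 94.68°  ·
  (1,4): δ = 43.22°  ✓
  (1,5): δ = 41.89°  ✓
  (1,6): δ = 100.66°  ·
  (2,3): δ = 142.35°  ·
  (2,4): δ = 90.88°  ·
  (2,5): δ = 5.78°  ✓
  (2,6): δ = 52.99°  ✓
  (3,4): δ = 128.53°  ·
  (3,5): δ = 43.43°  ✓
  (3,6): δ = 15.35°  ✓
  (4,5): δ = 94.90°  ·
  (4,6): δ = 36.12°  ✓
  (5,6): δ = 121.22°  ·
antipodal pairs: 9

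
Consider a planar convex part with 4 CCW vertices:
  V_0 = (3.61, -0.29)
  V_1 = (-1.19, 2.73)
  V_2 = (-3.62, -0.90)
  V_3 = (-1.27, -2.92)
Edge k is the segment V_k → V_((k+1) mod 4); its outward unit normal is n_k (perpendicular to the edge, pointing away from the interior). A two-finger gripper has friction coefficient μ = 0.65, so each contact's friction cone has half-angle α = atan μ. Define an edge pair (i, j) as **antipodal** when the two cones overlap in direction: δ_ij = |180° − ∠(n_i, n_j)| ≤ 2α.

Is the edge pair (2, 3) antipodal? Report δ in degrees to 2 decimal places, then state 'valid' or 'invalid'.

α = atan 0.65 = 33.02°;  2α = 66.05°
edge 2: e_2 = (+2.35, -2.02);  n_2 = (-0.6519, -0.7583)
edge 3: e_3 = (+4.88, +2.63);  n_3 = (+0.4744, -0.8803)
∠(n_2, n_3) = 69.00°
δ = |180° − 69.00°| = 111.00°
111.00° > 2α = 66.05°  →  invalid

δ = 111.00°, invalid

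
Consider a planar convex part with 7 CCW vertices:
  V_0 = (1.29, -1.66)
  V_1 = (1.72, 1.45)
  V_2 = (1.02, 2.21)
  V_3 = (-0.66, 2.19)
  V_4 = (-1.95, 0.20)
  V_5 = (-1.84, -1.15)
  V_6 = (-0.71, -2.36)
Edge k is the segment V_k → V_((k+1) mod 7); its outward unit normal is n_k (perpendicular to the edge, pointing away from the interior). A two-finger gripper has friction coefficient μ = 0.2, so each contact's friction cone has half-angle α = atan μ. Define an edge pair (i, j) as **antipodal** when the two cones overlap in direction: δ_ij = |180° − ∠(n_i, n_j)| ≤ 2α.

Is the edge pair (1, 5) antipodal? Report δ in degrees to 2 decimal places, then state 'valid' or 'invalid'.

δ = 0.40°, valid

α = atan 0.2 = 11.31°;  2α = 22.62°
edge 1: e_1 = (-0.70, +0.76);  n_1 = (+0.7355, +0.6775)
edge 5: e_5 = (+1.13, -1.21);  n_5 = (-0.7309, -0.6825)
∠(n_1, n_5) = 179.60°
δ = |180° − 179.60°| = 0.40°
0.40° ≤ 2α = 22.62°  →  valid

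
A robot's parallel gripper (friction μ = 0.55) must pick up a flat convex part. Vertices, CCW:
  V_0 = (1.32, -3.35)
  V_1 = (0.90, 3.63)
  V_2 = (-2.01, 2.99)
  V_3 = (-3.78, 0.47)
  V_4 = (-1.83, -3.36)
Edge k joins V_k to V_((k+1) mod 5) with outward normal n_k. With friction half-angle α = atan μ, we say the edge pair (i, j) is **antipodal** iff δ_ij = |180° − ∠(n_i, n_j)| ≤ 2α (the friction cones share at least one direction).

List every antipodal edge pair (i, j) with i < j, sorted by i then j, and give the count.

α = atan 0.55 = 28.81°;  2α = 57.62°
n_0 = (+0.9982, +0.0601)
n_1 = (-0.2148, +0.9767)
n_2 = (-0.8183, +0.5748)
n_3 = (-0.8911, -0.4537)
n_4 = (+0.0032, -1.0000)
  (0,1): δ = 81.04°  ·
  (0,2): δ = 38.53°  ✓
  (0,3): δ = 23.54°  ✓
  (0,4): δ = 86.74°  ·
  (1,2): δ = 137.49°  ·
  (1,3): δ = 75.42°  ·
  (1,4): δ = 12.22°  ✓
  (2,3): δ = 117.93°  ·
  (2,4): δ = 54.73°  ✓
  (3,4): δ = 116.80°  ·
antipodal pairs: 4

count = 4; pairs: (0,2), (0,3), (1,4), (2,4)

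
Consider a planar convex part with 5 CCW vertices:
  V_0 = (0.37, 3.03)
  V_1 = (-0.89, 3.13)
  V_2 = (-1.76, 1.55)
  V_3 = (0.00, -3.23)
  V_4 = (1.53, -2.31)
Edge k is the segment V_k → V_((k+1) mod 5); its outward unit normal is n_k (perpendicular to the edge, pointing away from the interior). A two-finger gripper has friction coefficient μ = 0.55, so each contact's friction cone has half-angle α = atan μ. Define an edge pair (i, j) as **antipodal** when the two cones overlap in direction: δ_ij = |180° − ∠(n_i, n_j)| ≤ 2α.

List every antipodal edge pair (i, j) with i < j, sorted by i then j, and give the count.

count = 4; pairs: (0,3), (1,3), (1,4), (2,4)

α = atan 0.55 = 28.81°;  2α = 57.62°
n_0 = (+0.0791, +0.9969)
n_1 = (-0.8760, +0.4823)
n_2 = (-0.9384, -0.3455)
n_3 = (+0.5153, -0.8570)
n_4 = (+0.9772, +0.2123)
  (0,1): δ = 114.30°  ·
  (0,2): δ = 65.25°  ·
  (0,3): δ = 35.56°  ✓
  (0,4): δ = 106.79°  ·
  (1,2): δ = 130.95°  ·
  (1,3): δ = 30.14°  ✓
  (1,4): δ = 41.09°  ✓
  (2,3): δ = 79.19°  ·
  (2,4): δ = 7.96°  ✓
  (3,4): δ = 108.76°  ·
antipodal pairs: 4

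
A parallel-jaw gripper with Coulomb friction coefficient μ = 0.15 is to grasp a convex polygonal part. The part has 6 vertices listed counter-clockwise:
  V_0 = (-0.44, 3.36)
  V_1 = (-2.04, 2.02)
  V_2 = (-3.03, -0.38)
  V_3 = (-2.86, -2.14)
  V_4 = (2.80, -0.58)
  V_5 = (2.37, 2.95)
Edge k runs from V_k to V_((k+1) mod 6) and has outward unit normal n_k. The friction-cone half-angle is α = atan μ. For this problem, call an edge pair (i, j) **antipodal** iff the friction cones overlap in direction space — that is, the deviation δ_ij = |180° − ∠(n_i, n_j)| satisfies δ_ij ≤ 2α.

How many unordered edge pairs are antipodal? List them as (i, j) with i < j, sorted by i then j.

α = atan 0.15 = 8.53°;  2α = 17.06°
n_0 = (-0.6421, +0.7666)
n_1 = (-0.9244, +0.3813)
n_2 = (-0.9954, -0.0961)
n_3 = (+0.2657, -0.9641)
n_4 = (+0.9927, +0.1209)
n_5 = (+0.1444, +0.9895)
  (0,1): δ = 152.36°  ·
  (0,2): δ = 124.43°  ·
  (0,3): δ = 24.54°  ·
  (0,4): δ = 57.00°  ·
  (0,5): δ = 131.75°  ·
  (1,2): δ = 152.07°  ·
  (1,3): δ = 52.17°  ·
  (1,4): δ = 29.36°  ·
  (1,5): δ = 104.11°  ·
  (2,3): δ = 80.11°  ·
  (2,4): δ = 1.43°  ✓
  (2,5): δ = 76.18°  ·
  (3,4): δ = 98.46°  ·
  (3,5): δ = 23.71°  ·
  (4,5): δ = 105.25°  ·
antipodal pairs: 1

count = 1; pairs: (2,4)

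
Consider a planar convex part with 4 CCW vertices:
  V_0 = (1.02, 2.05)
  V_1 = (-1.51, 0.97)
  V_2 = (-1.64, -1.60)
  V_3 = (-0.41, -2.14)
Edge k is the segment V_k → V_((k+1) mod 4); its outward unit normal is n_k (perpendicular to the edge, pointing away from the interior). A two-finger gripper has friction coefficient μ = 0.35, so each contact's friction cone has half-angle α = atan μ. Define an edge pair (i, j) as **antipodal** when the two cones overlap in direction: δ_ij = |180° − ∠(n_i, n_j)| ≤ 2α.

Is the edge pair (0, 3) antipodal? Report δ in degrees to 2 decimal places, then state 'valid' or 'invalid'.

δ = 48.04°, invalid

α = atan 0.35 = 19.29°;  2α = 38.58°
edge 0: e_0 = (-2.53, -1.08);  n_0 = (-0.3926, +0.9197)
edge 3: e_3 = (+1.43, +4.19);  n_3 = (+0.9464, -0.3230)
∠(n_0, n_3) = 131.96°
δ = |180° − 131.96°| = 48.04°
48.04° > 2α = 38.58°  →  invalid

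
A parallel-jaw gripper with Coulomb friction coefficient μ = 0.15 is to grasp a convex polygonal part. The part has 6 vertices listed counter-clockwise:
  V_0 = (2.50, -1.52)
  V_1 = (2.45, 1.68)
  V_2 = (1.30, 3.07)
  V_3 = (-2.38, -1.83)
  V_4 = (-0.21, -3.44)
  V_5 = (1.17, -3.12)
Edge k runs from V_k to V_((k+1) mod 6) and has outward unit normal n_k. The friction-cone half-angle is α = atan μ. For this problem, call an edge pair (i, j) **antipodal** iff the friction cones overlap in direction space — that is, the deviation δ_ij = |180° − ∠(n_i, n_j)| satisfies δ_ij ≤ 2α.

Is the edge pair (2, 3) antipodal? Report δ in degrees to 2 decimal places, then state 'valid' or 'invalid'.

α = atan 0.15 = 8.53°;  2α = 17.06°
edge 2: e_2 = (-3.68, -4.90);  n_2 = (-0.7996, +0.6005)
edge 3: e_3 = (+2.17, -1.61);  n_3 = (-0.5958, -0.8031)
∠(n_2, n_3) = 90.33°
δ = |180° − 90.33°| = 89.67°
89.67° > 2α = 17.06°  →  invalid

δ = 89.67°, invalid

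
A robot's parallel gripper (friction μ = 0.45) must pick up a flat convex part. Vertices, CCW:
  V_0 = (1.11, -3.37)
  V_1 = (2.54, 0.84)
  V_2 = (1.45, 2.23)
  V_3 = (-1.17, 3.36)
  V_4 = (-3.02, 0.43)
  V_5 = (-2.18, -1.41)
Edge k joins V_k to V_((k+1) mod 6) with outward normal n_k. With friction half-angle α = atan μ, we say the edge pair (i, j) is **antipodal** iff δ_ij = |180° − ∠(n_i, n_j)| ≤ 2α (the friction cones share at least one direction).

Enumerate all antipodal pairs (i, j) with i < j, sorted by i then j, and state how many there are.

count = 6; pairs: (0,3), (0,4), (1,4), (1,5), (2,4), (2,5)

α = atan 0.45 = 24.23°;  2α = 48.46°
n_0 = (+0.9469, -0.3216)
n_1 = (+0.7869, +0.6171)
n_2 = (+0.3960, +0.9182)
n_3 = (-0.8456, +0.5339)
n_4 = (-0.9097, -0.4153)
n_5 = (-0.5118, -0.8591)
  (0,1): δ = 123.14°  ·
  (0,2): δ = 94.57°  ·
  (0,3): δ = 13.51°  ✓
  (0,4): δ = 43.30°  ✓
  (0,5): δ = 77.98°  ·
  (1,2): δ = 151.43°  ·
  (1,3): δ = 70.37°  ·
  (1,4): δ = 13.56°  ✓
  (1,5): δ = 21.11°  ✓
  (2,3): δ = 98.94°  ·
  (2,4): δ = 42.13°  ✓
  (2,5): δ = 7.45°  ✓
  (3,4): δ = 123.19°  ·
  (3,5): δ = 88.52°  ·
  (4,5): δ = 145.32°  ·
antipodal pairs: 6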